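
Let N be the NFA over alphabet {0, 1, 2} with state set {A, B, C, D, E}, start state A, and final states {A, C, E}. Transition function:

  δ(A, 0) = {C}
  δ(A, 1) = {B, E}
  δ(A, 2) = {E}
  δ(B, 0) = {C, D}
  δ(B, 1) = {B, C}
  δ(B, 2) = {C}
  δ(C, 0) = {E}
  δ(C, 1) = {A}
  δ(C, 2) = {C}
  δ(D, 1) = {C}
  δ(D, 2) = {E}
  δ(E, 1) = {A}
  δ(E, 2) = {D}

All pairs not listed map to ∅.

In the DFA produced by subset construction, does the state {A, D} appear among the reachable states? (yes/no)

no

Start state of the DFA: {A}.
{A} --0--> {C}  [new]
{A} --1--> {B, E}  [new]
{A} --2--> {E}  [new]
{C} --0--> {E}  [seen]
{C} --1--> {A}  [seen]
{C} --2--> {C}  [seen]
{B, E} --0--> {C, D}  [new]
{B, E} --1--> {A, B, C}  [new]
{B, E} --2--> {C, D}  [seen]
{E} --0--> ∅  [new]
{E} --1--> {A}  [seen]
{E} --2--> {D}  [new]
{C, D} --0--> {E}  [seen]
{C, D} --1--> {A, C}  [new]
{C, D} --2--> {C, E}  [new]
{A, B, C} --0--> {C, D, E}  [new]
{A, B, C} --1--> {A, B, C, E}  [new]
{A, B, C} --2--> {C, E}  [seen]
∅ --0--> ∅  [seen]
∅ --1--> ∅  [seen]
∅ --2--> ∅  [seen]
{D} --0--> ∅  [seen]
{D} --1--> {C}  [seen]
{D} --2--> {E}  [seen]
{A, C} --0--> {C, E}  [seen]
{A, C} --1--> {A, B, E}  [new]
{A, C} --2--> {C, E}  [seen]
{C, E} --0--> {E}  [seen]
{C, E} --1--> {A}  [seen]
{C, E} --2--> {C, D}  [seen]
{C, D, E} --0--> {E}  [seen]
{C, D, E} --1--> {A, C}  [seen]
{C, D, E} --2--> {C, D, E}  [seen]
{A, B, C, E} --0--> {C, D, E}  [seen]
{A, B, C, E} --1--> {A, B, C, E}  [seen]
{A, B, C, E} --2--> {C, D, E}  [seen]
{A, B, E} --0--> {C, D}  [seen]
{A, B, E} --1--> {A, B, C, E}  [seen]
{A, B, E} --2--> {C, D, E}  [seen]
Reachable DFA states: {A}, {C}, {B, E}, {E}, {C, D}, {A, B, C}, ∅, {D}, {A, C}, {C, E}, {C, D, E}, {A, B, C, E}, {A, B, E}.
{A, D} is not among them.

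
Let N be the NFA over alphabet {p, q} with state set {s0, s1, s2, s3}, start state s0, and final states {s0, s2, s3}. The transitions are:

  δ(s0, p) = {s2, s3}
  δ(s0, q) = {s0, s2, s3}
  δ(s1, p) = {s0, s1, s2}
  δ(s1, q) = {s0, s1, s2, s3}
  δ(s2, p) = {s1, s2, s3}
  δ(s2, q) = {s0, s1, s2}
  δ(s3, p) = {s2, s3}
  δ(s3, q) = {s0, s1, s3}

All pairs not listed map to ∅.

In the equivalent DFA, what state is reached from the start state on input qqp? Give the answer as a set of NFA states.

Start: {s0}.
δ(s0,q) = {s0, s2, s3}.
Union: {s0, s2, s3}.
After q: {s0, s2, s3}.
δ(s0,q) = {s0, s2, s3}; δ(s2,q) = {s0, s1, s2}; δ(s3,q) = {s0, s1, s3}.
Union: {s0, s1, s2, s3}.
After q: {s0, s1, s2, s3}.
δ(s0,p) = {s2, s3}; δ(s1,p) = {s0, s1, s2}; δ(s2,p) = {s1, s2, s3}; δ(s3,p) = {s2, s3}.
Union: {s0, s1, s2, s3}.
After p: {s0, s1, s2, s3}.

{s0, s1, s2, s3}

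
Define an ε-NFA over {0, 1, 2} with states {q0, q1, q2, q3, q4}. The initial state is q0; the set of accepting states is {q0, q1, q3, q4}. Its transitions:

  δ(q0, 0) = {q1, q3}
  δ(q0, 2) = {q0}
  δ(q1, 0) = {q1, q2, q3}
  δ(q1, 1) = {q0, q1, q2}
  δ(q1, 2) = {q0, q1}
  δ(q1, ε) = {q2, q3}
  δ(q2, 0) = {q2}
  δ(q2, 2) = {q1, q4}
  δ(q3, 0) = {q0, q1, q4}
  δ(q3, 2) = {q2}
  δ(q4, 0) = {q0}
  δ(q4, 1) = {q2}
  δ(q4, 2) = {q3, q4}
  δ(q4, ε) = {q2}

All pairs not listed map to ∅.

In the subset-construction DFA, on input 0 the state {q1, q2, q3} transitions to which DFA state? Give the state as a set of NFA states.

δ(q1,0) = {q1, q2, q3}; δ(q2,0) = {q2}; δ(q3,0) = {q0, q1, q4}.
Union: {q0, q1, q2, q3, q4}.

{q0, q1, q2, q3, q4}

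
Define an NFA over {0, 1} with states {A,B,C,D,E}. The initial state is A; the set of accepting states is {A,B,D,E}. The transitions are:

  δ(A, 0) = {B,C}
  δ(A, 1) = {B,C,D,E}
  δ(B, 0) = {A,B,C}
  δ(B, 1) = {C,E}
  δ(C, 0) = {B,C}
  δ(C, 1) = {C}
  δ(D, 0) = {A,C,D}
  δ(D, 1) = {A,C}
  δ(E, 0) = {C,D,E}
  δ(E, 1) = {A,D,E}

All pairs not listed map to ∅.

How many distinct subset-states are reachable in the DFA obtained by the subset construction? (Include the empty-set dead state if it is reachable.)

7

Start state of the DFA: {A}.
{A} --0--> {B,C}  [new]
{A} --1--> {B,C,D,E}  [new]
{B,C} --0--> {A,B,C}  [new]
{B,C} --1--> {C,E}  [new]
{B,C,D,E} --0--> {A,B,C,D,E}  [new]
{B,C,D,E} --1--> {A,C,D,E}  [new]
{A,B,C} --0--> {A,B,C}  [seen]
{A,B,C} --1--> {B,C,D,E}  [seen]
{C,E} --0--> {B,C,D,E}  [seen]
{C,E} --1--> {A,C,D,E}  [seen]
{A,B,C,D,E} --0--> {A,B,C,D,E}  [seen]
{A,B,C,D,E} --1--> {A,B,C,D,E}  [seen]
{A,C,D,E} --0--> {A,B,C,D,E}  [seen]
{A,C,D,E} --1--> {A,B,C,D,E}  [seen]
Reachable DFA states: {A}, {B,C}, {B,C,D,E}, {A,B,C}, {C,E}, {A,B,C,D,E}, {A,C,D,E}.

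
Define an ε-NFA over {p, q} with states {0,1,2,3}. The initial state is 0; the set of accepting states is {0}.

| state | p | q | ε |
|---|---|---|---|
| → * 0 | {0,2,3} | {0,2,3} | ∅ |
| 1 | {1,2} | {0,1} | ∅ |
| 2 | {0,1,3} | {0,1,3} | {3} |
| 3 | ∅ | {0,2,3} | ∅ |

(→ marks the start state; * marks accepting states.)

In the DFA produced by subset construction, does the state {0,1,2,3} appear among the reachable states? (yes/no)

Start state of the DFA: {0} (ε-closure of the NFA start).
{0} --p--> {0,2,3}  [new]
{0} --q--> {0,2,3}  [seen]
{0,2,3} --p--> {0,1,2,3}  [new]
{0,2,3} --q--> {0,1,2,3}  [seen]
{0,1,2,3} --p--> {0,1,2,3}  [seen]
{0,1,2,3} --q--> {0,1,2,3}  [seen]
Reachable DFA states: {0}, {0,2,3}, {0,1,2,3}.
{0,1,2,3} is among them.

yes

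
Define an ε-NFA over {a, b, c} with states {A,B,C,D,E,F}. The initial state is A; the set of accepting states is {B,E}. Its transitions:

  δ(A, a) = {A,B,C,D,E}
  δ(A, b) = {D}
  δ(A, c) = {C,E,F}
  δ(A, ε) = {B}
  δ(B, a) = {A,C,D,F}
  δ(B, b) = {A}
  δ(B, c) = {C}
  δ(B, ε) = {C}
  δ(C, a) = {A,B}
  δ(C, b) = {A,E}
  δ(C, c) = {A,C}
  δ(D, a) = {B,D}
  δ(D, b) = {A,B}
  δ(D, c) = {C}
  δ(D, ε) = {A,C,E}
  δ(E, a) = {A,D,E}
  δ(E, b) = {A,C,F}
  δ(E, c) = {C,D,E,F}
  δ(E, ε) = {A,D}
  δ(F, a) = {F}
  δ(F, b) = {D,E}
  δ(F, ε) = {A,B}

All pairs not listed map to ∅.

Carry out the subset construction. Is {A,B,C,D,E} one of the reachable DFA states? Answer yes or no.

yes

Start state of the DFA: {A,B,C} (ε-closure of the NFA start).
{A,B,C} --a--> {A,B,C,D,E,F}  [new]
{A,B,C} --b--> {A,B,C,D,E}  [new]
{A,B,C} --c--> {A,B,C,D,E,F}  [seen]
{A,B,C,D,E,F} --a--> {A,B,C,D,E,F}  [seen]
{A,B,C,D,E,F} --b--> {A,B,C,D,E,F}  [seen]
{A,B,C,D,E,F} --c--> {A,B,C,D,E,F}  [seen]
{A,B,C,D,E} --a--> {A,B,C,D,E,F}  [seen]
{A,B,C,D,E} --b--> {A,B,C,D,E,F}  [seen]
{A,B,C,D,E} --c--> {A,B,C,D,E,F}  [seen]
Reachable DFA states: {A,B,C}, {A,B,C,D,E,F}, {A,B,C,D,E}.
{A,B,C,D,E} is among them.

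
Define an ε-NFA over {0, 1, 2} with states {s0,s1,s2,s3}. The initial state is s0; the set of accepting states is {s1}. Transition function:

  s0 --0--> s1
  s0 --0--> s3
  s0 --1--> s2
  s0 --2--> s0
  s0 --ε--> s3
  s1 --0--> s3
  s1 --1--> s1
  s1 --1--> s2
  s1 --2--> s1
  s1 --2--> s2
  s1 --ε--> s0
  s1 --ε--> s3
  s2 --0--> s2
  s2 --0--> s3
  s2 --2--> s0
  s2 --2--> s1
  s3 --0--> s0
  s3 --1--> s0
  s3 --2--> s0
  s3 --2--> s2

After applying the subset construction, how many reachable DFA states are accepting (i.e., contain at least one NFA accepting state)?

Start state of the DFA: {s0,s3} (ε-closure of the NFA start).
{s0,s3} --0--> {s0,s1,s3}  [new]
{s0,s3} --1--> {s0,s2,s3}  [new]
{s0,s3} --2--> {s0,s2,s3}  [seen]
{s0,s1,s3} --0--> {s0,s1,s3}  [seen]
{s0,s1,s3} --1--> {s0,s1,s2,s3}  [new]
{s0,s1,s3} --2--> {s0,s1,s2,s3}  [seen]
{s0,s2,s3} --0--> {s0,s1,s2,s3}  [seen]
{s0,s2,s3} --1--> {s0,s2,s3}  [seen]
{s0,s2,s3} --2--> {s0,s1,s2,s3}  [seen]
{s0,s1,s2,s3} --0--> {s0,s1,s2,s3}  [seen]
{s0,s1,s2,s3} --1--> {s0,s1,s2,s3}  [seen]
{s0,s1,s2,s3} --2--> {s0,s1,s2,s3}  [seen]
Reachable DFA states: {s0,s3}, {s0,s1,s3}, {s0,s2,s3}, {s0,s1,s2,s3}.
Accepting DFA states (contain an NFA accepting state): {s0,s1,s3}, {s0,s1,s2,s3}.

2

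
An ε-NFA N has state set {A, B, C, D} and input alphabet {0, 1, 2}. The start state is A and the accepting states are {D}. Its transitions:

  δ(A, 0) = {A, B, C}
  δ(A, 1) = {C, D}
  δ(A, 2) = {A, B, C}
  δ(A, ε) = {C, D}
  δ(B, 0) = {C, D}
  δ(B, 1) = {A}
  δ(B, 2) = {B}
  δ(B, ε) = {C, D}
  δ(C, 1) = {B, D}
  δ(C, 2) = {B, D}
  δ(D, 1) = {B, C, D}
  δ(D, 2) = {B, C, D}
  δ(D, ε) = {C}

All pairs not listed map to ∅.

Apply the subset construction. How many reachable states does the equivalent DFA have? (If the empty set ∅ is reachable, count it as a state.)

Start state of the DFA: {A, C, D} (ε-closure of the NFA start).
{A, C, D} --0--> {A, B, C, D}  [new]
{A, C, D} --1--> {B, C, D}  [new]
{A, C, D} --2--> {A, B, C, D}  [seen]
{A, B, C, D} --0--> {A, B, C, D}  [seen]
{A, B, C, D} --1--> {A, B, C, D}  [seen]
{A, B, C, D} --2--> {A, B, C, D}  [seen]
{B, C, D} --0--> {C, D}  [new]
{B, C, D} --1--> {A, B, C, D}  [seen]
{B, C, D} --2--> {B, C, D}  [seen]
{C, D} --0--> ∅  [new]
{C, D} --1--> {B, C, D}  [seen]
{C, D} --2--> {B, C, D}  [seen]
∅ --0--> ∅  [seen]
∅ --1--> ∅  [seen]
∅ --2--> ∅  [seen]
Reachable DFA states: {A, C, D}, {A, B, C, D}, {B, C, D}, {C, D}, ∅.

5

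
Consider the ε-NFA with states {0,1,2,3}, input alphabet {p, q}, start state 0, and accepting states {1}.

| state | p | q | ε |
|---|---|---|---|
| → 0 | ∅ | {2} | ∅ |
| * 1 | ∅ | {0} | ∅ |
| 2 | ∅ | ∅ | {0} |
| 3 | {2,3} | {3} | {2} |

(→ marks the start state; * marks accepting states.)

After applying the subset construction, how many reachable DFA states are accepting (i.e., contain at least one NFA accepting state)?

0

Start state of the DFA: {0} (ε-closure of the NFA start).
{0} --p--> ∅  [new]
{0} --q--> {0,2}  [new]
∅ --p--> ∅  [seen]
∅ --q--> ∅  [seen]
{0,2} --p--> ∅  [seen]
{0,2} --q--> {0,2}  [seen]
Reachable DFA states: {0}, ∅, {0,2}.
Accepting DFA states (contain an NFA accepting state): none.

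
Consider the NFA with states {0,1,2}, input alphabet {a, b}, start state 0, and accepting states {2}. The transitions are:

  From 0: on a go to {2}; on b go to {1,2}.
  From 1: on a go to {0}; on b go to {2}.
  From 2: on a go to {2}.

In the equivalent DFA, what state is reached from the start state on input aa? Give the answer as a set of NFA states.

{2}

Start: {0}.
δ(0,a) = {2}.
Union: {2}.
After a: {2}.
δ(2,a) = {2}.
Union: {2}.
After a: {2}.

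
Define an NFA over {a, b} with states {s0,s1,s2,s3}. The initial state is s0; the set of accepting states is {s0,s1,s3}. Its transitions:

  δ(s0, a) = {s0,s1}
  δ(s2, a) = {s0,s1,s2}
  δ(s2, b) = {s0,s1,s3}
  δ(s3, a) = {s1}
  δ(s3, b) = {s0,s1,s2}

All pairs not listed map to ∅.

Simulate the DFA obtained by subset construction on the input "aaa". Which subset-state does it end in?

{s0,s1}

Start: {s0}.
δ(s0,a) = {s0,s1}.
Union: {s0,s1}.
After a: {s0,s1}.
δ(s0,a) = {s0,s1}; δ(s1,a) = ∅.
Union: {s0,s1}.
After a: {s0,s1}.
δ(s0,a) = {s0,s1}; δ(s1,a) = ∅.
Union: {s0,s1}.
After a: {s0,s1}.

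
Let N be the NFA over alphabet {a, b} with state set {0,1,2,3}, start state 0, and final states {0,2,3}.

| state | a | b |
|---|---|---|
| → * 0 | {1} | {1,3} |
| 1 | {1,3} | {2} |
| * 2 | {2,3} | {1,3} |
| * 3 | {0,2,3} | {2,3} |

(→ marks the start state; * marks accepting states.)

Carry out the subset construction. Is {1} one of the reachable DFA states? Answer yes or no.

Start state of the DFA: {0}.
{0} --a--> {1}  [new]
{0} --b--> {1,3}  [new]
{1} --a--> {1,3}  [seen]
{1} --b--> {2}  [new]
{1,3} --a--> {0,1,2,3}  [new]
{1,3} --b--> {2,3}  [new]
{2} --a--> {2,3}  [seen]
{2} --b--> {1,3}  [seen]
{0,1,2,3} --a--> {0,1,2,3}  [seen]
{0,1,2,3} --b--> {1,2,3}  [new]
{2,3} --a--> {0,2,3}  [new]
{2,3} --b--> {1,2,3}  [seen]
{1,2,3} --a--> {0,1,2,3}  [seen]
{1,2,3} --b--> {1,2,3}  [seen]
{0,2,3} --a--> {0,1,2,3}  [seen]
{0,2,3} --b--> {1,2,3}  [seen]
Reachable DFA states: {0}, {1}, {1,3}, {2}, {0,1,2,3}, {2,3}, {1,2,3}, {0,2,3}.
{1} is among them.

yes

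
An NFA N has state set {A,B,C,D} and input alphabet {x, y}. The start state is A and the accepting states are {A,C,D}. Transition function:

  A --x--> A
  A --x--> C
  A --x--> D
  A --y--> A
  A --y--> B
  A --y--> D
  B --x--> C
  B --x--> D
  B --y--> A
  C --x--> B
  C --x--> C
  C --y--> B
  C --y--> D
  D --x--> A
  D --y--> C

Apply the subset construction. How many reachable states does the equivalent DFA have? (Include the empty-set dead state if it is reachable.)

Start state of the DFA: {A}.
{A} --x--> {A,C,D}  [new]
{A} --y--> {A,B,D}  [new]
{A,C,D} --x--> {A,B,C,D}  [new]
{A,C,D} --y--> {A,B,C,D}  [seen]
{A,B,D} --x--> {A,C,D}  [seen]
{A,B,D} --y--> {A,B,C,D}  [seen]
{A,B,C,D} --x--> {A,B,C,D}  [seen]
{A,B,C,D} --y--> {A,B,C,D}  [seen]
Reachable DFA states: {A}, {A,C,D}, {A,B,D}, {A,B,C,D}.

4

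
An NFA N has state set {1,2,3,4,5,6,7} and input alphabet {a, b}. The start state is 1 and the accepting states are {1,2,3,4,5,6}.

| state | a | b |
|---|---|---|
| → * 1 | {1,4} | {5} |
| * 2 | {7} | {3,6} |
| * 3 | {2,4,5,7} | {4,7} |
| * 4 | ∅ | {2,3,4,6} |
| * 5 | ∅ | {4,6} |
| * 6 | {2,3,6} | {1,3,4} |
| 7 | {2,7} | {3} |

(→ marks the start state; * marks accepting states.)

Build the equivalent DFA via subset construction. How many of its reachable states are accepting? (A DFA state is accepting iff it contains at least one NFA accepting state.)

Start state of the DFA: {1}.
{1} --a--> {1,4}  [new]
{1} --b--> {5}  [new]
{1,4} --a--> {1,4}  [seen]
{1,4} --b--> {2,3,4,5,6}  [new]
{5} --a--> ∅  [new]
{5} --b--> {4,6}  [new]
{2,3,4,5,6} --a--> {2,3,4,5,6,7}  [new]
{2,3,4,5,6} --b--> {1,2,3,4,6,7}  [new]
∅ --a--> ∅  [seen]
∅ --b--> ∅  [seen]
{4,6} --a--> {2,3,6}  [new]
{4,6} --b--> {1,2,3,4,6}  [new]
{2,3,4,5,6,7} --a--> {2,3,4,5,6,7}  [seen]
{2,3,4,5,6,7} --b--> {1,2,3,4,6,7}  [seen]
{1,2,3,4,6,7} --a--> {1,2,3,4,5,6,7}  [new]
{1,2,3,4,6,7} --b--> {1,2,3,4,5,6,7}  [seen]
{2,3,6} --a--> {2,3,4,5,6,7}  [seen]
{2,3,6} --b--> {1,3,4,6,7}  [new]
{1,2,3,4,6} --a--> {1,2,3,4,5,6,7}  [seen]
{1,2,3,4,6} --b--> {1,2,3,4,5,6,7}  [seen]
{1,2,3,4,5,6,7} --a--> {1,2,3,4,5,6,7}  [seen]
{1,2,3,4,5,6,7} --b--> {1,2,3,4,5,6,7}  [seen]
{1,3,4,6,7} --a--> {1,2,3,4,5,6,7}  [seen]
{1,3,4,6,7} --b--> {1,2,3,4,5,6,7}  [seen]
Reachable DFA states: {1}, {1,4}, {5}, {2,3,4,5,6}, ∅, {4,6}, {2,3,4,5,6,7}, {1,2,3,4,6,7}, {2,3,6}, {1,2,3,4,6}, {1,2,3,4,5,6,7}, {1,3,4,6,7}.
Accepting DFA states (contain an NFA accepting state): {1}, {1,4}, {5}, {2,3,4,5,6}, {4,6}, {2,3,4,5,6,7}, {1,2,3,4,6,7}, {2,3,6}, {1,2,3,4,6}, {1,2,3,4,5,6,7}, {1,3,4,6,7}.

11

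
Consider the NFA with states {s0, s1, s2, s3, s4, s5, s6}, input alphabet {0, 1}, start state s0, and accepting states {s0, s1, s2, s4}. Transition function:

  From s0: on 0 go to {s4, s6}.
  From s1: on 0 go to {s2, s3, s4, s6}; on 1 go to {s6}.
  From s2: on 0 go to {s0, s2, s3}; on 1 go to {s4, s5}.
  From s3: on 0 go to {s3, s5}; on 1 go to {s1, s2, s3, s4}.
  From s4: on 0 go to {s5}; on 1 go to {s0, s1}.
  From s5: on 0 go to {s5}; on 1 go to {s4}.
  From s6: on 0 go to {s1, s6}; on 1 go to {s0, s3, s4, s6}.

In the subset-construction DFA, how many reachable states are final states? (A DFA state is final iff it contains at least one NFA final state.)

Start state of the DFA: {s0}.
{s0} --0--> {s4, s6}  [new]
{s0} --1--> ∅  [new]
{s4, s6} --0--> {s1, s5, s6}  [new]
{s4, s6} --1--> {s0, s1, s3, s4, s6}  [new]
∅ --0--> ∅  [seen]
∅ --1--> ∅  [seen]
{s1, s5, s6} --0--> {s1, s2, s3, s4, s5, s6}  [new]
{s1, s5, s6} --1--> {s0, s3, s4, s6}  [new]
{s0, s1, s3, s4, s6} --0--> {s1, s2, s3, s4, s5, s6}  [seen]
{s0, s1, s3, s4, s6} --1--> {s0, s1, s2, s3, s4, s6}  [new]
{s1, s2, s3, s4, s5, s6} --0--> {s0, s1, s2, s3, s4, s5, s6}  [new]
{s1, s2, s3, s4, s5, s6} --1--> {s0, s1, s2, s3, s4, s5, s6}  [seen]
{s0, s3, s4, s6} --0--> {s1, s3, s4, s5, s6}  [new]
{s0, s3, s4, s6} --1--> {s0, s1, s2, s3, s4, s6}  [seen]
{s0, s1, s2, s3, s4, s6} --0--> {s0, s1, s2, s3, s4, s5, s6}  [seen]
{s0, s1, s2, s3, s4, s6} --1--> {s0, s1, s2, s3, s4, s5, s6}  [seen]
{s0, s1, s2, s3, s4, s5, s6} --0--> {s0, s1, s2, s3, s4, s5, s6}  [seen]
{s0, s1, s2, s3, s4, s5, s6} --1--> {s0, s1, s2, s3, s4, s5, s6}  [seen]
{s1, s3, s4, s5, s6} --0--> {s1, s2, s3, s4, s5, s6}  [seen]
{s1, s3, s4, s5, s6} --1--> {s0, s1, s2, s3, s4, s6}  [seen]
Reachable DFA states: {s0}, {s4, s6}, ∅, {s1, s5, s6}, {s0, s1, s3, s4, s6}, {s1, s2, s3, s4, s5, s6}, {s0, s3, s4, s6}, {s0, s1, s2, s3, s4, s6}, {s0, s1, s2, s3, s4, s5, s6}, {s1, s3, s4, s5, s6}.
Accepting DFA states (contain an NFA accepting state): {s0}, {s4, s6}, {s1, s5, s6}, {s0, s1, s3, s4, s6}, {s1, s2, s3, s4, s5, s6}, {s0, s3, s4, s6}, {s0, s1, s2, s3, s4, s6}, {s0, s1, s2, s3, s4, s5, s6}, {s1, s3, s4, s5, s6}.

9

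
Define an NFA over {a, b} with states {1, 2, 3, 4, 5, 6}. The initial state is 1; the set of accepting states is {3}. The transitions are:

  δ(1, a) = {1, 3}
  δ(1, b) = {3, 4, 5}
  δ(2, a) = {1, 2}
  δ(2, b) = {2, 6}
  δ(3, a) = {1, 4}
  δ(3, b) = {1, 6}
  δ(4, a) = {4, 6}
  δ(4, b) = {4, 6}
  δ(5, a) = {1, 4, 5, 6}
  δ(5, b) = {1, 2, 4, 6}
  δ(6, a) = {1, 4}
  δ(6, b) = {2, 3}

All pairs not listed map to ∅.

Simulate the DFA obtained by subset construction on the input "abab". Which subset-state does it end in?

{1, 2, 3, 4, 5, 6}

Start: {1}.
δ(1,a) = {1, 3}.
Union: {1, 3}.
After a: {1, 3}.
δ(1,b) = {3, 4, 5}; δ(3,b) = {1, 6}.
Union: {1, 3, 4, 5, 6}.
After b: {1, 3, 4, 5, 6}.
δ(1,a) = {1, 3}; δ(3,a) = {1, 4}; δ(4,a) = {4, 6}; δ(5,a) = {1, 4, 5, 6}; δ(6,a) = {1, 4}.
Union: {1, 3, 4, 5, 6}.
After a: {1, 3, 4, 5, 6}.
δ(1,b) = {3, 4, 5}; δ(3,b) = {1, 6}; δ(4,b) = {4, 6}; δ(5,b) = {1, 2, 4, 6}; δ(6,b) = {2, 3}.
Union: {1, 2, 3, 4, 5, 6}.
After b: {1, 2, 3, 4, 5, 6}.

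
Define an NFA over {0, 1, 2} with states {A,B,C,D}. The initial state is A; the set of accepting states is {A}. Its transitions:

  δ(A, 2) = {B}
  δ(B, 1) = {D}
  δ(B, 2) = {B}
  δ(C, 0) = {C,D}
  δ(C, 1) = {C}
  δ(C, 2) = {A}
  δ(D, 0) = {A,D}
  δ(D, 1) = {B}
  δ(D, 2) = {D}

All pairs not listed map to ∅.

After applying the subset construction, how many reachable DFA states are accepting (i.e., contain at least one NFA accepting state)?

2

Start state of the DFA: {A}.
{A} --0--> ∅  [new]
{A} --1--> ∅  [seen]
{A} --2--> {B}  [new]
∅ --0--> ∅  [seen]
∅ --1--> ∅  [seen]
∅ --2--> ∅  [seen]
{B} --0--> ∅  [seen]
{B} --1--> {D}  [new]
{B} --2--> {B}  [seen]
{D} --0--> {A,D}  [new]
{D} --1--> {B}  [seen]
{D} --2--> {D}  [seen]
{A,D} --0--> {A,D}  [seen]
{A,D} --1--> {B}  [seen]
{A,D} --2--> {B,D}  [new]
{B,D} --0--> {A,D}  [seen]
{B,D} --1--> {B,D}  [seen]
{B,D} --2--> {B,D}  [seen]
Reachable DFA states: {A}, ∅, {B}, {D}, {A,D}, {B,D}.
Accepting DFA states (contain an NFA accepting state): {A}, {A,D}.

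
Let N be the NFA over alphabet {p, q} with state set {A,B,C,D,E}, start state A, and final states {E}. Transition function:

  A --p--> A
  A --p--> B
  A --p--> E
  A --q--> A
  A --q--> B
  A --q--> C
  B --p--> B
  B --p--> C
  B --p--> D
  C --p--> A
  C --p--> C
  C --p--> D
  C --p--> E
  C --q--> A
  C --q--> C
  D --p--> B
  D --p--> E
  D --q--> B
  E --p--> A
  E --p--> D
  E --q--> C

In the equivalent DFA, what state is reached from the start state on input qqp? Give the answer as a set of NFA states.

{A,B,C,D,E}

Start: {A}.
δ(A,q) = {A,B,C}.
Union: {A,B,C}.
After q: {A,B,C}.
δ(A,q) = {A,B,C}; δ(B,q) = ∅; δ(C,q) = {A,C}.
Union: {A,B,C}.
After q: {A,B,C}.
δ(A,p) = {A,B,E}; δ(B,p) = {B,C,D}; δ(C,p) = {A,C,D,E}.
Union: {A,B,C,D,E}.
After p: {A,B,C,D,E}.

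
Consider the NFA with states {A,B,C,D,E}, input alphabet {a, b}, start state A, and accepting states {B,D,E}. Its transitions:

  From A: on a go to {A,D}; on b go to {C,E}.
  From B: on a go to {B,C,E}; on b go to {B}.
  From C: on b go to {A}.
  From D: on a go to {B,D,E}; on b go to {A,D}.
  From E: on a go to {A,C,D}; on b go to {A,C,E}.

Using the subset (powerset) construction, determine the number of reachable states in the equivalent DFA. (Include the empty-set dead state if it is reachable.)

8

Start state of the DFA: {A}.
{A} --a--> {A,D}  [new]
{A} --b--> {C,E}  [new]
{A,D} --a--> {A,B,D,E}  [new]
{A,D} --b--> {A,C,D,E}  [new]
{C,E} --a--> {A,C,D}  [new]
{C,E} --b--> {A,C,E}  [new]
{A,B,D,E} --a--> {A,B,C,D,E}  [new]
{A,B,D,E} --b--> {A,B,C,D,E}  [seen]
{A,C,D,E} --a--> {A,B,C,D,E}  [seen]
{A,C,D,E} --b--> {A,C,D,E}  [seen]
{A,C,D} --a--> {A,B,D,E}  [seen]
{A,C,D} --b--> {A,C,D,E}  [seen]
{A,C,E} --a--> {A,C,D}  [seen]
{A,C,E} --b--> {A,C,E}  [seen]
{A,B,C,D,E} --a--> {A,B,C,D,E}  [seen]
{A,B,C,D,E} --b--> {A,B,C,D,E}  [seen]
Reachable DFA states: {A}, {A,D}, {C,E}, {A,B,D,E}, {A,C,D,E}, {A,C,D}, {A,C,E}, {A,B,C,D,E}.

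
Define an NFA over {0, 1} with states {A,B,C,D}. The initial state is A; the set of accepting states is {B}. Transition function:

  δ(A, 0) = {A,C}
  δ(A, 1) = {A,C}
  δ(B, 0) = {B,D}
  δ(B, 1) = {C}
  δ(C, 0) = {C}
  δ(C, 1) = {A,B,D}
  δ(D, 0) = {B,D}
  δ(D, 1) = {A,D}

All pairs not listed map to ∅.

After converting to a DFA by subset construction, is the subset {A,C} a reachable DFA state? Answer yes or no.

yes

Start state of the DFA: {A}.
{A} --0--> {A,C}  [new]
{A} --1--> {A,C}  [seen]
{A,C} --0--> {A,C}  [seen]
{A,C} --1--> {A,B,C,D}  [new]
{A,B,C,D} --0--> {A,B,C,D}  [seen]
{A,B,C,D} --1--> {A,B,C,D}  [seen]
Reachable DFA states: {A}, {A,C}, {A,B,C,D}.
{A,C} is among them.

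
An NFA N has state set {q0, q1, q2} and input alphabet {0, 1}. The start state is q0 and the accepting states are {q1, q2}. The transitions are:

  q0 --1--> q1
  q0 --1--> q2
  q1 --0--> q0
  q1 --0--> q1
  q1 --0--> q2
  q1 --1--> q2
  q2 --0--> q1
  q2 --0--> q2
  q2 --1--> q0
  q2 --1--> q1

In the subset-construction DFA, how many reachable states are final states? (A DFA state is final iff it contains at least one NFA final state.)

Start state of the DFA: {q0}.
{q0} --0--> ∅  [new]
{q0} --1--> {q1, q2}  [new]
∅ --0--> ∅  [seen]
∅ --1--> ∅  [seen]
{q1, q2} --0--> {q0, q1, q2}  [new]
{q1, q2} --1--> {q0, q1, q2}  [seen]
{q0, q1, q2} --0--> {q0, q1, q2}  [seen]
{q0, q1, q2} --1--> {q0, q1, q2}  [seen]
Reachable DFA states: {q0}, ∅, {q1, q2}, {q0, q1, q2}.
Accepting DFA states (contain an NFA accepting state): {q1, q2}, {q0, q1, q2}.

2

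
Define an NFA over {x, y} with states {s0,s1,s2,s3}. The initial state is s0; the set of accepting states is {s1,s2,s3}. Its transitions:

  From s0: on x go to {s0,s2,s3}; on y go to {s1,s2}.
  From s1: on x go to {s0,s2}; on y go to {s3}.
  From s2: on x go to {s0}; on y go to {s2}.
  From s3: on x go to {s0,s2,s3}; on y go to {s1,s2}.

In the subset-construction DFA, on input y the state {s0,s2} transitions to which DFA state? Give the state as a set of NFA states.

δ(s0,y) = {s1,s2}; δ(s2,y) = {s2}.
Union: {s1,s2}.

{s1,s2}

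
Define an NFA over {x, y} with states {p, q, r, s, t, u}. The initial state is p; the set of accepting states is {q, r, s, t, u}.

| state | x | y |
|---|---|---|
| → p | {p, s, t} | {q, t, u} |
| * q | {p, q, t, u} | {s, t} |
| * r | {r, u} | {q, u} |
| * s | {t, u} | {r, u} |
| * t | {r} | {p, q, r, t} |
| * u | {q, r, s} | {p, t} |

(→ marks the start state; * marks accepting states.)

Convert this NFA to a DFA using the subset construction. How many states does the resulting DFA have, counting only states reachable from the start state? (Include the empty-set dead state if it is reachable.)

Start state of the DFA: {p}.
{p} --x--> {p, s, t}  [new]
{p} --y--> {q, t, u}  [new]
{p, s, t} --x--> {p, r, s, t, u}  [new]
{p, s, t} --y--> {p, q, r, t, u}  [new]
{q, t, u} --x--> {p, q, r, s, t, u}  [new]
{q, t, u} --y--> {p, q, r, s, t}  [new]
{p, r, s, t, u} --x--> {p, q, r, s, t, u}  [seen]
{p, r, s, t, u} --y--> {p, q, r, t, u}  [seen]
{p, q, r, t, u} --x--> {p, q, r, s, t, u}  [seen]
{p, q, r, t, u} --y--> {p, q, r, s, t, u}  [seen]
{p, q, r, s, t, u} --x--> {p, q, r, s, t, u}  [seen]
{p, q, r, s, t, u} --y--> {p, q, r, s, t, u}  [seen]
{p, q, r, s, t} --x--> {p, q, r, s, t, u}  [seen]
{p, q, r, s, t} --y--> {p, q, r, s, t, u}  [seen]
Reachable DFA states: {p}, {p, s, t}, {q, t, u}, {p, r, s, t, u}, {p, q, r, t, u}, {p, q, r, s, t, u}, {p, q, r, s, t}.

7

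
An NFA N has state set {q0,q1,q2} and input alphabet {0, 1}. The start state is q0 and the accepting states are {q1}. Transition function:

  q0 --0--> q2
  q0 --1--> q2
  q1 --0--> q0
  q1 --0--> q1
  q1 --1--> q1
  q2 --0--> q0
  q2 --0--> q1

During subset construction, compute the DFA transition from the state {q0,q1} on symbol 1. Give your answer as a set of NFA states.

{q1,q2}

δ(q0,1) = {q2}; δ(q1,1) = {q1}.
Union: {q1,q2}.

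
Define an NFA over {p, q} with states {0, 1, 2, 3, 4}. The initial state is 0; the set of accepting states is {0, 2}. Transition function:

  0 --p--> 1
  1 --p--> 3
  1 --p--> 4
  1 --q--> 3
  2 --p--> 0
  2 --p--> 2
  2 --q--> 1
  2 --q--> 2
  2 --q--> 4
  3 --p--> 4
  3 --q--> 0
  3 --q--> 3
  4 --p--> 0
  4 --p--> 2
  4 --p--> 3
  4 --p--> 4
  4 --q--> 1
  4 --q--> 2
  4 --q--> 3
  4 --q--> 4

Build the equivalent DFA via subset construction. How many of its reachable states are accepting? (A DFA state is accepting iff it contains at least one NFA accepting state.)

Start state of the DFA: {0}.
{0} --p--> {1}  [new]
{0} --q--> ∅  [new]
{1} --p--> {3, 4}  [new]
{1} --q--> {3}  [new]
∅ --p--> ∅  [seen]
∅ --q--> ∅  [seen]
{3, 4} --p--> {0, 2, 3, 4}  [new]
{3, 4} --q--> {0, 1, 2, 3, 4}  [new]
{3} --p--> {4}  [new]
{3} --q--> {0, 3}  [new]
{0, 2, 3, 4} --p--> {0, 1, 2, 3, 4}  [seen]
{0, 2, 3, 4} --q--> {0, 1, 2, 3, 4}  [seen]
{0, 1, 2, 3, 4} --p--> {0, 1, 2, 3, 4}  [seen]
{0, 1, 2, 3, 4} --q--> {0, 1, 2, 3, 4}  [seen]
{4} --p--> {0, 2, 3, 4}  [seen]
{4} --q--> {1, 2, 3, 4}  [new]
{0, 3} --p--> {1, 4}  [new]
{0, 3} --q--> {0, 3}  [seen]
{1, 2, 3, 4} --p--> {0, 2, 3, 4}  [seen]
{1, 2, 3, 4} --q--> {0, 1, 2, 3, 4}  [seen]
{1, 4} --p--> {0, 2, 3, 4}  [seen]
{1, 4} --q--> {1, 2, 3, 4}  [seen]
Reachable DFA states: {0}, {1}, ∅, {3, 4}, {3}, {0, 2, 3, 4}, {0, 1, 2, 3, 4}, {4}, {0, 3}, {1, 2, 3, 4}, {1, 4}.
Accepting DFA states (contain an NFA accepting state): {0}, {0, 2, 3, 4}, {0, 1, 2, 3, 4}, {0, 3}, {1, 2, 3, 4}.

5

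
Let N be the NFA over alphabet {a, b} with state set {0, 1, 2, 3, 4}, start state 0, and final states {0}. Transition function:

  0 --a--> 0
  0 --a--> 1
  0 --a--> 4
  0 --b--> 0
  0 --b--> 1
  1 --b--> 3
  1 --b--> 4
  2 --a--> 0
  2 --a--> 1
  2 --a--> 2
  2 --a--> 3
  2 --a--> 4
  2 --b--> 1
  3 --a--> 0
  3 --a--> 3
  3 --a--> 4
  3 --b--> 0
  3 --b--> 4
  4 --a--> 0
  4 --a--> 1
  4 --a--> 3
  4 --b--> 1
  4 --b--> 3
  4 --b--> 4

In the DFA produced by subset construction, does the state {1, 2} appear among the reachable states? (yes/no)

Start state of the DFA: {0}.
{0} --a--> {0, 1, 4}  [new]
{0} --b--> {0, 1}  [new]
{0, 1, 4} --a--> {0, 1, 3, 4}  [new]
{0, 1, 4} --b--> {0, 1, 3, 4}  [seen]
{0, 1} --a--> {0, 1, 4}  [seen]
{0, 1} --b--> {0, 1, 3, 4}  [seen]
{0, 1, 3, 4} --a--> {0, 1, 3, 4}  [seen]
{0, 1, 3, 4} --b--> {0, 1, 3, 4}  [seen]
Reachable DFA states: {0}, {0, 1, 4}, {0, 1}, {0, 1, 3, 4}.
{1, 2} is not among them.

no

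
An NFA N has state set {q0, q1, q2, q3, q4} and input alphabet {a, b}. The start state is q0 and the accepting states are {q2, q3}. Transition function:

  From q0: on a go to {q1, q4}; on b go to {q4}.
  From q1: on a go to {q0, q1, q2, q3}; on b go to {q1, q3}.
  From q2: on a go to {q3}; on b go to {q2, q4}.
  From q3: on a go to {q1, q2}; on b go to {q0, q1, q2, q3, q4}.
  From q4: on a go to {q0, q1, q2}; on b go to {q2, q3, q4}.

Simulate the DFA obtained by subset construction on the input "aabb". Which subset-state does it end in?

{q0, q1, q2, q3, q4}

Start: {q0}.
δ(q0,a) = {q1, q4}.
Union: {q1, q4}.
After a: {q1, q4}.
δ(q1,a) = {q0, q1, q2, q3}; δ(q4,a) = {q0, q1, q2}.
Union: {q0, q1, q2, q3}.
After a: {q0, q1, q2, q3}.
δ(q0,b) = {q4}; δ(q1,b) = {q1, q3}; δ(q2,b) = {q2, q4}; δ(q3,b) = {q0, q1, q2, q3, q4}.
Union: {q0, q1, q2, q3, q4}.
After b: {q0, q1, q2, q3, q4}.
δ(q0,b) = {q4}; δ(q1,b) = {q1, q3}; δ(q2,b) = {q2, q4}; δ(q3,b) = {q0, q1, q2, q3, q4}; δ(q4,b) = {q2, q3, q4}.
Union: {q0, q1, q2, q3, q4}.
After b: {q0, q1, q2, q3, q4}.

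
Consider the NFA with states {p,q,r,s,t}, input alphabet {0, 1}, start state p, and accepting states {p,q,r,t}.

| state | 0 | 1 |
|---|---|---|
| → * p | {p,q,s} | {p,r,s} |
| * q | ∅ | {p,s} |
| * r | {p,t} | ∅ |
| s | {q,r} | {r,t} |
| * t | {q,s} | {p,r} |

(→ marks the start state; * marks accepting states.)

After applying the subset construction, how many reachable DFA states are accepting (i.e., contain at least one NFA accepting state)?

6

Start state of the DFA: {p}.
{p} --0--> {p,q,s}  [new]
{p} --1--> {p,r,s}  [new]
{p,q,s} --0--> {p,q,r,s}  [new]
{p,q,s} --1--> {p,r,s,t}  [new]
{p,r,s} --0--> {p,q,r,s,t}  [new]
{p,r,s} --1--> {p,r,s,t}  [seen]
{p,q,r,s} --0--> {p,q,r,s,t}  [seen]
{p,q,r,s} --1--> {p,r,s,t}  [seen]
{p,r,s,t} --0--> {p,q,r,s,t}  [seen]
{p,r,s,t} --1--> {p,r,s,t}  [seen]
{p,q,r,s,t} --0--> {p,q,r,s,t}  [seen]
{p,q,r,s,t} --1--> {p,r,s,t}  [seen]
Reachable DFA states: {p}, {p,q,s}, {p,r,s}, {p,q,r,s}, {p,r,s,t}, {p,q,r,s,t}.
Accepting DFA states (contain an NFA accepting state): {p}, {p,q,s}, {p,r,s}, {p,q,r,s}, {p,r,s,t}, {p,q,r,s,t}.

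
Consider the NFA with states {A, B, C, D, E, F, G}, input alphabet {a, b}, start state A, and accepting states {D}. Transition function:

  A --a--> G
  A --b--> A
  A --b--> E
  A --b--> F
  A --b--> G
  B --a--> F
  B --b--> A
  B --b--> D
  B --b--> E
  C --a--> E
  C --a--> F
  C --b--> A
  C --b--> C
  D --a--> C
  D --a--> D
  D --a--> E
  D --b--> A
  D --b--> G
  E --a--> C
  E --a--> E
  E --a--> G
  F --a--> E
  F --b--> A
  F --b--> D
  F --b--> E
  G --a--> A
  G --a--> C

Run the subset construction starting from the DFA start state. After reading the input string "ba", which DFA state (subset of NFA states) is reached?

Start: {A}.
δ(A,b) = {A, E, F, G}.
Union: {A, E, F, G}.
After b: {A, E, F, G}.
δ(A,a) = {G}; δ(E,a) = {C, E, G}; δ(F,a) = {E}; δ(G,a) = {A, C}.
Union: {A, C, E, G}.
After a: {A, C, E, G}.

{A, C, E, G}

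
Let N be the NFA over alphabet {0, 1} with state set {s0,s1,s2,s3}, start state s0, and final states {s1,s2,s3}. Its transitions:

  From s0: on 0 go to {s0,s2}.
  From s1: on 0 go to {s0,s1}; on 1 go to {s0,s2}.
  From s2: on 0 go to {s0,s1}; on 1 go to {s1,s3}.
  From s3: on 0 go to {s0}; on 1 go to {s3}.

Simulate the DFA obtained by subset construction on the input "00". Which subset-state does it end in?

Start: {s0}.
δ(s0,0) = {s0,s2}.
Union: {s0,s2}.
After 0: {s0,s2}.
δ(s0,0) = {s0,s2}; δ(s2,0) = {s0,s1}.
Union: {s0,s1,s2}.
After 0: {s0,s1,s2}.

{s0,s1,s2}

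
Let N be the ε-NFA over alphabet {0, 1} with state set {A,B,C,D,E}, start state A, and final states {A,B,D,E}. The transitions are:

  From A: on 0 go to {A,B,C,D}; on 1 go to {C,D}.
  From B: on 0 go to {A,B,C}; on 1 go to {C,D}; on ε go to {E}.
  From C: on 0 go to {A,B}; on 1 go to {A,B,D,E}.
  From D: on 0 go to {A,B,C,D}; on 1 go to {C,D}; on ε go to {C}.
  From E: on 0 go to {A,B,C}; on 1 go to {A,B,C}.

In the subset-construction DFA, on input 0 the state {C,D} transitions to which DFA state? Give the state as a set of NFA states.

δ(C,0) = {A,B}; δ(D,0) = {A,B,C,D}.
Union: {A,B,C,D}.
ε-closure gives {A,B,C,D,E}.

{A,B,C,D,E}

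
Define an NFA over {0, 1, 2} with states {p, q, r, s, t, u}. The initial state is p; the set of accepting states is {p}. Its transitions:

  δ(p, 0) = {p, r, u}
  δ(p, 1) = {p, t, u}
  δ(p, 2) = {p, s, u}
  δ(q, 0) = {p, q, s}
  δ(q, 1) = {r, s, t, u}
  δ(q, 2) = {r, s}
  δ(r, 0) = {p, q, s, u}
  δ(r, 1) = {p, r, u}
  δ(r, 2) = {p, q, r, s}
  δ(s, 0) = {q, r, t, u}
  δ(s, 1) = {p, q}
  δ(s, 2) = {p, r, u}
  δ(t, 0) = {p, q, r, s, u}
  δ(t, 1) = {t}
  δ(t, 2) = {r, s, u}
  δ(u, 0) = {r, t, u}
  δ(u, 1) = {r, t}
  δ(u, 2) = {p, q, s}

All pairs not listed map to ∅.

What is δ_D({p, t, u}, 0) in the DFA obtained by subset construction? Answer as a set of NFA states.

δ(p,0) = {p, r, u}; δ(t,0) = {p, q, r, s, u}; δ(u,0) = {r, t, u}.
Union: {p, q, r, s, t, u}.

{p, q, r, s, t, u}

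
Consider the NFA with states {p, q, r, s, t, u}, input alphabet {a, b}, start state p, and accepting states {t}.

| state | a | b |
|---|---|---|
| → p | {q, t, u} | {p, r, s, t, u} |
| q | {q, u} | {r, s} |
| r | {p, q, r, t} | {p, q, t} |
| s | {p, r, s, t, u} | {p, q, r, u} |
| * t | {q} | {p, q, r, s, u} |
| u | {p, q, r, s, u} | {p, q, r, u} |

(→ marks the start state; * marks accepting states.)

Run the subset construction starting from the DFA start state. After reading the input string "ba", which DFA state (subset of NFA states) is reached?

{p, q, r, s, t, u}

Start: {p}.
δ(p,b) = {p, r, s, t, u}.
Union: {p, r, s, t, u}.
After b: {p, r, s, t, u}.
δ(p,a) = {q, t, u}; δ(r,a) = {p, q, r, t}; δ(s,a) = {p, r, s, t, u}; δ(t,a) = {q}; δ(u,a) = {p, q, r, s, u}.
Union: {p, q, r, s, t, u}.
After a: {p, q, r, s, t, u}.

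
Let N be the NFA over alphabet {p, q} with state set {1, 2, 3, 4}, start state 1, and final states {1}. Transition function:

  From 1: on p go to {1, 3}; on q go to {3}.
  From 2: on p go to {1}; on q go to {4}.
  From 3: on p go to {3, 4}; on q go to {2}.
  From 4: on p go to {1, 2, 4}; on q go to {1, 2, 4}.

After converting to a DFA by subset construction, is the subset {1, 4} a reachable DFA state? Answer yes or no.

no

Start state of the DFA: {1}.
{1} --p--> {1, 3}  [new]
{1} --q--> {3}  [new]
{1, 3} --p--> {1, 3, 4}  [new]
{1, 3} --q--> {2, 3}  [new]
{3} --p--> {3, 4}  [new]
{3} --q--> {2}  [new]
{1, 3, 4} --p--> {1, 2, 3, 4}  [new]
{1, 3, 4} --q--> {1, 2, 3, 4}  [seen]
{2, 3} --p--> {1, 3, 4}  [seen]
{2, 3} --q--> {2, 4}  [new]
{3, 4} --p--> {1, 2, 3, 4}  [seen]
{3, 4} --q--> {1, 2, 4}  [new]
{2} --p--> {1}  [seen]
{2} --q--> {4}  [new]
{1, 2, 3, 4} --p--> {1, 2, 3, 4}  [seen]
{1, 2, 3, 4} --q--> {1, 2, 3, 4}  [seen]
{2, 4} --p--> {1, 2, 4}  [seen]
{2, 4} --q--> {1, 2, 4}  [seen]
{1, 2, 4} --p--> {1, 2, 3, 4}  [seen]
{1, 2, 4} --q--> {1, 2, 3, 4}  [seen]
{4} --p--> {1, 2, 4}  [seen]
{4} --q--> {1, 2, 4}  [seen]
Reachable DFA states: {1}, {1, 3}, {3}, {1, 3, 4}, {2, 3}, {3, 4}, {2}, {1, 2, 3, 4}, {2, 4}, {1, 2, 4}, {4}.
{1, 4} is not among them.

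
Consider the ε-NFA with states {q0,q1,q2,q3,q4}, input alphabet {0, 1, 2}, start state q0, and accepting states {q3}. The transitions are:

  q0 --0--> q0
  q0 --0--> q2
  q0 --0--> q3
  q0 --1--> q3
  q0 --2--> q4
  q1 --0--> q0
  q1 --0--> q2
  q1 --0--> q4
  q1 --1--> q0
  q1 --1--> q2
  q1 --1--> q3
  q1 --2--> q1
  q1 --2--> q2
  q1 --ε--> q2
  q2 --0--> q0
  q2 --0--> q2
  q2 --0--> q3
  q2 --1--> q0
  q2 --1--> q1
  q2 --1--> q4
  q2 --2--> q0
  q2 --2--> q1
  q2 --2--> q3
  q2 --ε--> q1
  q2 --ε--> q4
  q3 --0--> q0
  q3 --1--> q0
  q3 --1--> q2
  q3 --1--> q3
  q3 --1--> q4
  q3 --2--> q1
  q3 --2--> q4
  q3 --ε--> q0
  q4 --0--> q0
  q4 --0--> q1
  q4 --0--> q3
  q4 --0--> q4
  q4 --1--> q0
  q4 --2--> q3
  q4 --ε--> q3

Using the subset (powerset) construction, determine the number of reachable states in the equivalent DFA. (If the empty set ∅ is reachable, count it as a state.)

Start state of the DFA: {q0} (ε-closure of the NFA start).
{q0} --0--> {q0,q1,q2,q3,q4}  [new]
{q0} --1--> {q0,q3}  [new]
{q0} --2--> {q0,q3,q4}  [new]
{q0,q1,q2,q3,q4} --0--> {q0,q1,q2,q3,q4}  [seen]
{q0,q1,q2,q3,q4} --1--> {q0,q1,q2,q3,q4}  [seen]
{q0,q1,q2,q3,q4} --2--> {q0,q1,q2,q3,q4}  [seen]
{q0,q3} --0--> {q0,q1,q2,q3,q4}  [seen]
{q0,q3} --1--> {q0,q1,q2,q3,q4}  [seen]
{q0,q3} --2--> {q0,q1,q2,q3,q4}  [seen]
{q0,q3,q4} --0--> {q0,q1,q2,q3,q4}  [seen]
{q0,q3,q4} --1--> {q0,q1,q2,q3,q4}  [seen]
{q0,q3,q4} --2--> {q0,q1,q2,q3,q4}  [seen]
Reachable DFA states: {q0}, {q0,q1,q2,q3,q4}, {q0,q3}, {q0,q3,q4}.

4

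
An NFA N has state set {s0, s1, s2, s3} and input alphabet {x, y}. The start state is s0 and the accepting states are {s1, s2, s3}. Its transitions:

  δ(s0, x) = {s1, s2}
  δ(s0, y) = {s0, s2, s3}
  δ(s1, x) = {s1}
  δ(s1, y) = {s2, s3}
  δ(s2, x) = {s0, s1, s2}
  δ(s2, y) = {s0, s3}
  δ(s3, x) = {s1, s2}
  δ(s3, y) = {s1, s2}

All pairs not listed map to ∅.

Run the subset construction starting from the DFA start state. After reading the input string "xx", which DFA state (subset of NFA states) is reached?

Start: {s0}.
δ(s0,x) = {s1, s2}.
Union: {s1, s2}.
After x: {s1, s2}.
δ(s1,x) = {s1}; δ(s2,x) = {s0, s1, s2}.
Union: {s0, s1, s2}.
After x: {s0, s1, s2}.

{s0, s1, s2}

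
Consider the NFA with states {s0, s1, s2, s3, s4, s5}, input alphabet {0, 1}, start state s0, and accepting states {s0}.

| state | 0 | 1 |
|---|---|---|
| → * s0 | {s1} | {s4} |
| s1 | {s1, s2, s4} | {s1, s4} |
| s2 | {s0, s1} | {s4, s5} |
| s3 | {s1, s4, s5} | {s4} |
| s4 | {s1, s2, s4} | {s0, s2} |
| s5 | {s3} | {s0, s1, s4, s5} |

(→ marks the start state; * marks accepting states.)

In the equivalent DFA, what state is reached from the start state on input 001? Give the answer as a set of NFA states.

{s0, s1, s2, s4, s5}

Start: {s0}.
δ(s0,0) = {s1}.
Union: {s1}.
After 0: {s1}.
δ(s1,0) = {s1, s2, s4}.
Union: {s1, s2, s4}.
After 0: {s1, s2, s4}.
δ(s1,1) = {s1, s4}; δ(s2,1) = {s4, s5}; δ(s4,1) = {s0, s2}.
Union: {s0, s1, s2, s4, s5}.
After 1: {s0, s1, s2, s4, s5}.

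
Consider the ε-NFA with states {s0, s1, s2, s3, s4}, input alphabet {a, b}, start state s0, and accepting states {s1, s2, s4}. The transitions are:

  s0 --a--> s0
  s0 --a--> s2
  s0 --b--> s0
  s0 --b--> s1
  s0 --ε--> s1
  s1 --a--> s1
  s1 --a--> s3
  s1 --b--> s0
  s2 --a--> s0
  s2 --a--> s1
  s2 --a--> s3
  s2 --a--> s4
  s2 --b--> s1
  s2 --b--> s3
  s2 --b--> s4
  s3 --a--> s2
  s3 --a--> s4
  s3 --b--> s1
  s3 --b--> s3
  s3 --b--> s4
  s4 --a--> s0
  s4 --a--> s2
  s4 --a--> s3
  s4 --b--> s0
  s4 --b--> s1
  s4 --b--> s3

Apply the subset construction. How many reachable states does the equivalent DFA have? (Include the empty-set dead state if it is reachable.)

Start state of the DFA: {s0, s1} (ε-closure of the NFA start).
{s0, s1} --a--> {s0, s1, s2, s3}  [new]
{s0, s1} --b--> {s0, s1}  [seen]
{s0, s1, s2, s3} --a--> {s0, s1, s2, s3, s4}  [new]
{s0, s1, s2, s3} --b--> {s0, s1, s3, s4}  [new]
{s0, s1, s2, s3, s4} --a--> {s0, s1, s2, s3, s4}  [seen]
{s0, s1, s2, s3, s4} --b--> {s0, s1, s3, s4}  [seen]
{s0, s1, s3, s4} --a--> {s0, s1, s2, s3, s4}  [seen]
{s0, s1, s3, s4} --b--> {s0, s1, s3, s4}  [seen]
Reachable DFA states: {s0, s1}, {s0, s1, s2, s3}, {s0, s1, s2, s3, s4}, {s0, s1, s3, s4}.

4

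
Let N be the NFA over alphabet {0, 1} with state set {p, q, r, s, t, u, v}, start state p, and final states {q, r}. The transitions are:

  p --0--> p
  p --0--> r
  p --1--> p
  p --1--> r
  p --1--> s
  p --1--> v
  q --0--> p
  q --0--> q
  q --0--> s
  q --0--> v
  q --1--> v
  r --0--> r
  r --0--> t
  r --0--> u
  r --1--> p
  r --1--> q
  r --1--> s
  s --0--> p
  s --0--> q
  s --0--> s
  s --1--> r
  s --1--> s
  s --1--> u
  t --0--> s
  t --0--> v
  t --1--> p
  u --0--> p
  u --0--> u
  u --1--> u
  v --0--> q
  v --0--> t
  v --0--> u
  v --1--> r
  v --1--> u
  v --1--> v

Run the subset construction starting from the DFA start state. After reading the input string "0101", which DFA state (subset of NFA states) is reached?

{p, q, r, s, u, v}

Start: {p}.
δ(p,0) = {p, r}.
Union: {p, r}.
After 0: {p, r}.
δ(p,1) = {p, r, s, v}; δ(r,1) = {p, q, s}.
Union: {p, q, r, s, v}.
After 1: {p, q, r, s, v}.
δ(p,0) = {p, r}; δ(q,0) = {p, q, s, v}; δ(r,0) = {r, t, u}; δ(s,0) = {p, q, s}; δ(v,0) = {q, t, u}.
Union: {p, q, r, s, t, u, v}.
After 0: {p, q, r, s, t, u, v}.
δ(p,1) = {p, r, s, v}; δ(q,1) = {v}; δ(r,1) = {p, q, s}; δ(s,1) = {r, s, u}; δ(t,1) = {p}; δ(u,1) = {u}; δ(v,1) = {r, u, v}.
Union: {p, q, r, s, u, v}.
After 1: {p, q, r, s, u, v}.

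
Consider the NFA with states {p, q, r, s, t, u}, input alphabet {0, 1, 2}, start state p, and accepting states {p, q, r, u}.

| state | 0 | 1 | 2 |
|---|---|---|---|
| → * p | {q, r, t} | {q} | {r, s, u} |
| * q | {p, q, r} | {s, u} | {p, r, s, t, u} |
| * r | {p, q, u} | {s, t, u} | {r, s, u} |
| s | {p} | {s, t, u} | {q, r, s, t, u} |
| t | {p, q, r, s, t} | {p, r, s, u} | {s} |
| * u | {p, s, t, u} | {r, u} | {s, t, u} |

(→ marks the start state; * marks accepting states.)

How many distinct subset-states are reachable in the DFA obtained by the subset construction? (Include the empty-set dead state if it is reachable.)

Start state of the DFA: {p}.
{p} --0--> {q, r, t}  [new]
{p} --1--> {q}  [new]
{p} --2--> {r, s, u}  [new]
{q, r, t} --0--> {p, q, r, s, t, u}  [new]
{q, r, t} --1--> {p, r, s, t, u}  [new]
{q, r, t} --2--> {p, r, s, t, u}  [seen]
{q} --0--> {p, q, r}  [new]
{q} --1--> {s, u}  [new]
{q} --2--> {p, r, s, t, u}  [seen]
{r, s, u} --0--> {p, q, s, t, u}  [new]
{r, s, u} --1--> {r, s, t, u}  [new]
{r, s, u} --2--> {q, r, s, t, u}  [new]
{p, q, r, s, t, u} --0--> {p, q, r, s, t, u}  [seen]
{p, q, r, s, t, u} --1--> {p, q, r, s, t, u}  [seen]
{p, q, r, s, t, u} --2--> {p, q, r, s, t, u}  [seen]
{p, r, s, t, u} --0--> {p, q, r, s, t, u}  [seen]
{p, r, s, t, u} --1--> {p, q, r, s, t, u}  [seen]
{p, r, s, t, u} --2--> {q, r, s, t, u}  [seen]
{p, q, r} --0--> {p, q, r, t, u}  [new]
{p, q, r} --1--> {q, s, t, u}  [new]
{p, q, r} --2--> {p, r, s, t, u}  [seen]
{s, u} --0--> {p, s, t, u}  [new]
{s, u} --1--> {r, s, t, u}  [seen]
{s, u} --2--> {q, r, s, t, u}  [seen]
{p, q, s, t, u} --0--> {p, q, r, s, t, u}  [seen]
{p, q, s, t, u} --1--> {p, q, r, s, t, u}  [seen]
{p, q, s, t, u} --2--> {p, q, r, s, t, u}  [seen]
{r, s, t, u} --0--> {p, q, r, s, t, u}  [seen]
{r, s, t, u} --1--> {p, r, s, t, u}  [seen]
{r, s, t, u} --2--> {q, r, s, t, u}  [seen]
{q, r, s, t, u} --0--> {p, q, r, s, t, u}  [seen]
{q, r, s, t, u} --1--> {p, r, s, t, u}  [seen]
{q, r, s, t, u} --2--> {p, q, r, s, t, u}  [seen]
{p, q, r, t, u} --0--> {p, q, r, s, t, u}  [seen]
{p, q, r, t, u} --1--> {p, q, r, s, t, u}  [seen]
{p, q, r, t, u} --2--> {p, r, s, t, u}  [seen]
{q, s, t, u} --0--> {p, q, r, s, t, u}  [seen]
{q, s, t, u} --1--> {p, r, s, t, u}  [seen]
{q, s, t, u} --2--> {p, q, r, s, t, u}  [seen]
{p, s, t, u} --0--> {p, q, r, s, t, u}  [seen]
{p, s, t, u} --1--> {p, q, r, s, t, u}  [seen]
{p, s, t, u} --2--> {q, r, s, t, u}  [seen]
Reachable DFA states: {p}, {q, r, t}, {q}, {r, s, u}, {p, q, r, s, t, u}, {p, r, s, t, u}, {p, q, r}, {s, u}, {p, q, s, t, u}, {r, s, t, u}, {q, r, s, t, u}, {p, q, r, t, u}, {q, s, t, u}, {p, s, t, u}.

14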